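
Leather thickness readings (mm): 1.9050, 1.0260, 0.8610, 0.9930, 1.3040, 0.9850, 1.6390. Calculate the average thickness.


Formula: Average = sum / n
Substituting: Average = 8.7130 / 7
Result: 1.2447 mm


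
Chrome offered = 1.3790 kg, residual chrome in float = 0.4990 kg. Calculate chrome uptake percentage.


Formula: Uptake = (offered - residual) / offered * 100
Substituting: Uptake = (1.3790 - 0.4990) / 1.3790 * 100
Result: 63.8144 %


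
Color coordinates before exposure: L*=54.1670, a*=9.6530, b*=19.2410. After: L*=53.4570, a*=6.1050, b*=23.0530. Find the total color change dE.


dL = -0.7100, da = -3.5480, db = 3.8120
dE = sqrt((-0.7100)^2 + (-3.5480)^2 + 3.8120^2) = 5.2558


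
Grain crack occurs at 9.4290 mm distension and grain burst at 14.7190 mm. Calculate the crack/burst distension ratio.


Formula: Ratio = crack / burst
Substituting: Ratio = 9.4290 / 14.7190
Result: 0.6406


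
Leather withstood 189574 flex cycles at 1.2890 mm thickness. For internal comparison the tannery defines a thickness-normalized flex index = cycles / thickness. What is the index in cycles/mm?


Formula: Index = cycles / thickness
Substituting: Index = 189574 / 1.2890
Result: 147070.5974 cycles/mm


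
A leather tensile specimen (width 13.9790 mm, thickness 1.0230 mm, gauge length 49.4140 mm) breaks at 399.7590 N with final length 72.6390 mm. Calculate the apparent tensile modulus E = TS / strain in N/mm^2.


TS = F / (w * t) = 399.7590 / (13.9790 * 1.0230) = 27.9542 N/mm^2
strain = (Lf - L0) / L0 = (72.6390 - 49.4140) / 49.4140 = 0.4700
E = TS / strain = 27.9542 / 0.4700 = 59.4759 N/mm^2


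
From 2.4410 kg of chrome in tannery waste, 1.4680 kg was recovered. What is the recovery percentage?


Formula: Recovery = recovered / input * 100
Substituting: Recovery = 1.4680 / 2.4410 * 100
Result: 60.1393 %


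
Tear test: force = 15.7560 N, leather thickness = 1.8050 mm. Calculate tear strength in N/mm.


Formula: Tear strength = force / thickness
Substituting: Tear strength = 15.7560 / 1.8050
Result: 8.7291 N/mm


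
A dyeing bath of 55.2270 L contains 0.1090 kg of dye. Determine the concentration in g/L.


Formula: Conc = dye_mass(kg) / volume(L) * 1000
Substituting: Conc = 0.1090 / 55.2270 * 1000
Result: 1.9737 g/L


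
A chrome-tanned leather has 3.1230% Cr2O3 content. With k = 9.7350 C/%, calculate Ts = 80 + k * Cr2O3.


Formula: Ts = 80 + k * Cr2O3
Substituting: Ts = 80 + 9.7350 * 3.1230
Result: 110.4024 C


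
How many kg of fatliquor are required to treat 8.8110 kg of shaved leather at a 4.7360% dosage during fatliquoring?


Formula: Fat = substrate * pct / 100
Substituting: Fat = 8.8110 * 4.7360 / 100
Result: 0.4173 kg


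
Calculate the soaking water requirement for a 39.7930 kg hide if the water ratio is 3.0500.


Formula: Water = hide_weight * ratio
Substituting: Water = 39.7930 * 3.0500
Result: 121.3686 kg


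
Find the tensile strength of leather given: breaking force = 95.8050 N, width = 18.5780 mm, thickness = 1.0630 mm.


Formula: TS = force / (width * thickness)
Substituting: TS = 95.8050 / (18.5780 * 1.0630)
Result: 4.8513 N/mm^2


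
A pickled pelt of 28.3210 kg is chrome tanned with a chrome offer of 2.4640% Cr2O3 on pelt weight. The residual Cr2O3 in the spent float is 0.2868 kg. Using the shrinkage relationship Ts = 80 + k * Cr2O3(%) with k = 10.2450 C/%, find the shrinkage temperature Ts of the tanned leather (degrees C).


Offered = pelt * offer_pct / 100 = 28.3210 * 2.4640 / 100 = 0.6978 kg
Uptake = offered - residual = 0.6978 - 0.2868 = 0.4110 kg
Cr2O3% on pelt = uptake / pelt * 100 = 0.4110 / 28.3210 * 100 = 1.4513 %
Ts = 80 + k * Cr2O3% = 80 + 10.2450 * 1.4513 = 94.8688 C


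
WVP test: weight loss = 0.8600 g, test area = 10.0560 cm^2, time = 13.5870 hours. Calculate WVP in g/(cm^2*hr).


Formula: WVP = loss / (area * time)
Substituting: WVP = 0.8600 / (10.0560 * 13.5870)
Result: 0.00629433 g/(cm^2*hr)


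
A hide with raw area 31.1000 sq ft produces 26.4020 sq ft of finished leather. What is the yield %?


Formula: Yield = finished / raw * 100
Substituting: Yield = 26.4020 / 31.1000 * 100
Result: 84.8939 %


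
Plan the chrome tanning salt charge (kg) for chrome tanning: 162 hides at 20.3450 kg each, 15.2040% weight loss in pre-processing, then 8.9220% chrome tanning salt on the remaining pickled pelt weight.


Total_raw = N * avg_wt = 162 * 20.3450 = 3295.8900 kg
Substrate = Total_raw * (1 - loss/100) = 3295.8900 * (1 - 15.2040/100) = 2794.7829 kg
Chrome = Substrate * pct / 100 = 2794.7829 * 8.9220 / 100 = 249.3505 kg


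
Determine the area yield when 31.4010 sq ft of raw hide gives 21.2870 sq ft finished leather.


Formula: Yield = finished / raw * 100
Substituting: Yield = 21.2870 / 31.4010 * 100
Result: 67.7908 %


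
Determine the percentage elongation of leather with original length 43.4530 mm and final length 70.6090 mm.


Formula: Elongation = (Lf - L0) / L0 * 100
Substituting: Elongation = (70.6090 - 43.4530) / 43.4530 * 100
Result: 62.4951 %


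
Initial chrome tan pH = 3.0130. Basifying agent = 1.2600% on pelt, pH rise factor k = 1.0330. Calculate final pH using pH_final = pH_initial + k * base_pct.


Formula: pH_final = pH_initial + k * base_pct
Substituting: pH_final = 3.0130 + 1.0330 * 1.2600
Result: 4.3146


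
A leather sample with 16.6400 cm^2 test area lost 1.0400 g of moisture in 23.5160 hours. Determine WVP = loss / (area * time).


Formula: WVP = loss / (area * time)
Substituting: WVP = 1.0400 / (16.6400 * 23.5160)
Result: 0.00265776 g/(cm^2*hr)


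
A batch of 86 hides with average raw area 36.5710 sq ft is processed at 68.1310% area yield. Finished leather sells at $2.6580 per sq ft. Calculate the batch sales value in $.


Raw_total = N * avg_area = 86 * 36.5710 = 3145.1060 sq ft
Finished = Raw_total * yield / 100 = 3145.1060 * 68.1310 / 100 = 2142.7922 sq ft
Value = Finished * price = 2142.7922 * 2.6580 = 5695.5416 $


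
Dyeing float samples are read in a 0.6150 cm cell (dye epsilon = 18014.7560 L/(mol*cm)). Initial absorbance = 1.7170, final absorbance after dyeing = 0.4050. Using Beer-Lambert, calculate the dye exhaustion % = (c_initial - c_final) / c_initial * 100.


c_initial = A_i / (epsilon * l) = 1.7170 / (18014.7560 * 0.6150) = 1.5498e-04 mol/L
c_final = A_f / (epsilon * l) = 0.4050 / (18014.7560 * 0.6150) = 3.6555e-05 mol/L
Exhaustion = (c_initial - c_final) / c_initial * 100 = (1.5498e-04 - 3.6555e-05) / 1.5498e-04 * 100 = 76.4123 %


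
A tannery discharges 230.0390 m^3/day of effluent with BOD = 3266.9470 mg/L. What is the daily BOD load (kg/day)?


Formula: BOD_load = volume * conc / 1000
Substituting: BOD_load = 230.0390 * 3266.9470 / 1000
Result: 751.5252 kg/day


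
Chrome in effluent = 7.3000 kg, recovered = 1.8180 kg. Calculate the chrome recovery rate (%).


Formula: Recovery = recovered / input * 100
Substituting: Recovery = 1.8180 / 7.3000 * 100
Result: 24.9041 %


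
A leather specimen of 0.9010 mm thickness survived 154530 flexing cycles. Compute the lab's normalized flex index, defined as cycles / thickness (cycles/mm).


Formula: Index = cycles / thickness
Substituting: Index = 154530 / 0.9010
Result: 171509.4340 cycles/mm


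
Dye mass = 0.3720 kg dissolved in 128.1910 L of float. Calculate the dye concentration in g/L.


Formula: Conc = dye_mass(kg) / volume(L) * 1000
Substituting: Conc = 0.3720 / 128.1910 * 1000
Result: 2.9019 g/L


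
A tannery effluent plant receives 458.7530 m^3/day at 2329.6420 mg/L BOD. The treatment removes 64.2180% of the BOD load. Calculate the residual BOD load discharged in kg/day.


Load_in = volume * conc / 1000 = 458.7530 * 2329.6420 / 1000 = 1068.7303 kg/day
Removed = Load_in * eff / 100 = 1068.7303 * 64.2180 / 100 = 686.3172 kg/day
Load_out = Load_in - Removed = 1068.7303 - 686.3172 = 382.4131 kg/day


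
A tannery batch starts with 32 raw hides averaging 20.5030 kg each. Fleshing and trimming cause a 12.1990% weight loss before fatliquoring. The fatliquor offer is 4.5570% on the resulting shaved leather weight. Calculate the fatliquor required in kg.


Total_raw = N * avg_wt = 32 * 20.5030 = 656.0960 kg
Substrate = Total_raw * (1 - loss/100) = 656.0960 * (1 - 12.1990/100) = 576.0588 kg
Fat = Substrate * pct / 100 = 576.0588 * 4.5570 / 100 = 26.2510 kg


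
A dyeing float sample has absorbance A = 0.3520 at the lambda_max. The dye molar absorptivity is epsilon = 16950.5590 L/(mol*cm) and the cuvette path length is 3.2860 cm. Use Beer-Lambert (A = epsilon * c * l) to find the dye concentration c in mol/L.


Formula: c = A / (epsilon * l)
Substituting: c = 0.3520 / (16950.5590 * 3.2860)
Result: 6.3196e-06 mol/L


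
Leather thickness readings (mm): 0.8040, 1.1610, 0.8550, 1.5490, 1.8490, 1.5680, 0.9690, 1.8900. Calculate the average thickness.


Formula: Average = sum / n
Substituting: Average = 10.6450 / 8
Result: 1.3306 mm


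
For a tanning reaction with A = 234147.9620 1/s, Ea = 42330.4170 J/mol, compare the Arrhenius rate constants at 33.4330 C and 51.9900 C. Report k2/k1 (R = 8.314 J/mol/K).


T1 = 33.4330 + 273.15 = 306.5830 K; T2 = 51.9900 + 273.15 = 325.1400 K
k1 = A * exp(-Ea/(R*T1)) = 234147.9620 * exp(-42330.4170/(8.314*306.5830)) = 0.0143585 1/s
k2 = A * exp(-Ea/(R*T2)) = 234147.9620 * exp(-42330.4170/(8.314*325.1400)) = 0.0370464 1/s
k2/k1 = 0.0370464 / 0.0143585 = 2.5801


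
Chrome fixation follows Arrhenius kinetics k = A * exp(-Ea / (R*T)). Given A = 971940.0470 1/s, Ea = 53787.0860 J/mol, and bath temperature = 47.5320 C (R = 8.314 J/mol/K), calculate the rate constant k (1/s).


T_K = T_C + 273.15 = 47.5320 + 273.15 = 320.6820 K
exponent = -Ea / (R * T_K) = -53787.0860 / (8.314 * 320.6820) = -20.1741
k = A * exp(exponent) = 971940.0470 * exp(-20.1741) = 0.00168327 1/s


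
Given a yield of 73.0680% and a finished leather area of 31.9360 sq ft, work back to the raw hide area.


Formula: raw = finished * 100 / yield
Substituting: raw = 31.9360 * 100 / 73.0680
Result: 43.7072 sq ft


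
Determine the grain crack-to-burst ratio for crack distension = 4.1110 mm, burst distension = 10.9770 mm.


Formula: Ratio = crack / burst
Substituting: Ratio = 4.1110 / 10.9770
Result: 0.3745


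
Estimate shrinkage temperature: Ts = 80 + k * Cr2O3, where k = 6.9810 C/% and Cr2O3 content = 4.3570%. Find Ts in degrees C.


Formula: Ts = 80 + k * Cr2O3
Substituting: Ts = 80 + 6.9810 * 4.3570
Result: 110.4162 C


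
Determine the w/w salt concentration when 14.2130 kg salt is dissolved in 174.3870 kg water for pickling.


Formula: Conc = salt / (water + salt) * 100
Substituting: Conc = 14.2130 / (174.3870 + 14.2130) * 100
Result: 7.5361 %


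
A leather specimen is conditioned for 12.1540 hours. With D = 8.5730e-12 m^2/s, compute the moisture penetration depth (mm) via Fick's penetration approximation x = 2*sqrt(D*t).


t = 12.1540 hr * 3600 = 43754.4000 s
D * t = 8.5730e-12 * 43754.4000 = 3.7511e-07
x = 2 * sqrt(D*t) = 2 * sqrt(3.7511e-07) = 0.00122492 m = 1.2249 mm


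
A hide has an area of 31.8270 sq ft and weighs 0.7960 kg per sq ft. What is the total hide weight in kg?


Formula: Weight = area * weight_per_sqft
Substituting: Weight = 31.8270 * 0.7960
Result: 25.3343 kg


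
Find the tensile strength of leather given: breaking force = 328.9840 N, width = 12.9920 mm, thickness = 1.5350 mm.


Formula: TS = force / (width * thickness)
Substituting: TS = 328.9840 / (12.9920 * 1.5350)
Result: 16.4964 N/mm^2


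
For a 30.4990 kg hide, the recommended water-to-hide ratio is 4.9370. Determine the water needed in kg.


Formula: Water = hide_weight * ratio
Substituting: Water = 30.4990 * 4.9370
Result: 150.5736 kg


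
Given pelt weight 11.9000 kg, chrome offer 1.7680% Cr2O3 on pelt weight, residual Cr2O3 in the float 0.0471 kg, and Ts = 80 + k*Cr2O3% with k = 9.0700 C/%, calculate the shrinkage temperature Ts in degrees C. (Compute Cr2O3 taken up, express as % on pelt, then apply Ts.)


Offered = pelt * offer_pct / 100 = 11.9000 * 1.7680 / 100 = 0.2104 kg
Uptake = offered - residual = 0.2104 - 0.0471 = 0.1633 kg
Cr2O3% on pelt = uptake / pelt * 100 = 0.1633 / 11.9000 * 100 = 1.3722 %
Ts = 80 + k * Cr2O3% = 80 + 9.0700 * 1.3722 = 92.4459 C


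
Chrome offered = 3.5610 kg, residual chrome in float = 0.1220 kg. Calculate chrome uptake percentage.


Formula: Uptake = (offered - residual) / offered * 100
Substituting: Uptake = (3.5610 - 0.1220) / 3.5610 * 100
Result: 96.5740 %


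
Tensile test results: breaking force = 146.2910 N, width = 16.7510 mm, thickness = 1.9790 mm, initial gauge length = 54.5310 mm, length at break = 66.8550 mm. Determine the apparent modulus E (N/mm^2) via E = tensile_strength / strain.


TS = F / (w * t) = 146.2910 / (16.7510 * 1.9790) = 4.4130 N/mm^2
strain = (Lf - L0) / L0 = (66.8550 - 54.5310) / 54.5310 = 0.2260
E = TS / strain = 4.4130 / 0.2260 = 19.5264 N/mm^2


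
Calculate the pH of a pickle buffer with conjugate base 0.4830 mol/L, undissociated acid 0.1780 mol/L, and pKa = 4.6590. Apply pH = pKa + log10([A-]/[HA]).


ratio = [A-] / [HA] = 0.4830 / 0.1780 = 2.7135
log10(ratio) = 0.4335
pH = pKa + log10(ratio) = 4.6590 + 0.4335 = 5.0925


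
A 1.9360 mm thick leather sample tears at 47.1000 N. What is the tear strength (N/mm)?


Formula: Tear strength = force / thickness
Substituting: Tear strength = 47.1000 / 1.9360
Result: 24.3285 N/mm


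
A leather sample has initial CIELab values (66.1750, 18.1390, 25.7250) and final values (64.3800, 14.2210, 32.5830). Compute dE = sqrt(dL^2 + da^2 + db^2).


dL = -1.7950, da = -3.9180, db = 6.8580
dE = sqrt((-1.7950)^2 + (-3.9180)^2 + 6.8580^2) = 8.0997


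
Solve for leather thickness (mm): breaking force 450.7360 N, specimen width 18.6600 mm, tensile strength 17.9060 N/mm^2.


Formula: t = F / (TS * w)
Substituting: t = 450.7360 / (17.9060 * 18.6600)
Result: 1.3490 mm


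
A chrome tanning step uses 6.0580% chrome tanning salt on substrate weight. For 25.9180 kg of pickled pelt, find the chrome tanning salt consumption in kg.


Formula: Chrome = substrate * pct / 100
Substituting: Chrome = 25.9180 * 6.0580 / 100
Result: 1.5701 kg


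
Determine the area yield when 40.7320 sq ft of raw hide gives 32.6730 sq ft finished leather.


Formula: Yield = finished / raw * 100
Substituting: Yield = 32.6730 / 40.7320 * 100
Result: 80.2146 %


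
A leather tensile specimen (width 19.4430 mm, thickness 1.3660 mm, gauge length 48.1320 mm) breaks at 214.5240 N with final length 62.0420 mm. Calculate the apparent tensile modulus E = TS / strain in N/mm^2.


TS = F / (w * t) = 214.5240 / (19.4430 * 1.3660) = 8.0772 N/mm^2
strain = (Lf - L0) / L0 = (62.0420 - 48.1320) / 48.1320 = 0.2890
E = TS / strain = 8.0772 / 0.2890 = 27.9492 N/mm^2


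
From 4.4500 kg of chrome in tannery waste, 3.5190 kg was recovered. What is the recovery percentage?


Formula: Recovery = recovered / input * 100
Substituting: Recovery = 3.5190 / 4.4500 * 100
Result: 79.0787 %


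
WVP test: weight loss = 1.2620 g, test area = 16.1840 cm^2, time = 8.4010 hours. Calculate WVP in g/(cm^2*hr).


Formula: WVP = loss / (area * time)
Substituting: WVP = 1.2620 / (16.1840 * 8.4010)
Result: 0.00928202 g/(cm^2*hr)


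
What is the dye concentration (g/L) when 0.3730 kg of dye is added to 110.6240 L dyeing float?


Formula: Conc = dye_mass(kg) / volume(L) * 1000
Substituting: Conc = 0.3730 / 110.6240 * 1000
Result: 3.3718 g/L


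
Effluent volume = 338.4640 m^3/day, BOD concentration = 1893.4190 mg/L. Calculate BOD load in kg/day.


Formula: BOD_load = volume * conc / 1000
Substituting: BOD_load = 338.4640 * 1893.4190 / 1000
Result: 640.8542 kg/day


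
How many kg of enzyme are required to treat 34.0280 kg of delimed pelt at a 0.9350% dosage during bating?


Formula: Enzyme = substrate * pct / 100
Substituting: Enzyme = 34.0280 * 0.9350 / 100
Result: 0.3182 kg


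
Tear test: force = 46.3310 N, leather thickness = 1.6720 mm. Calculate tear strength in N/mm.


Formula: Tear strength = force / thickness
Substituting: Tear strength = 46.3310 / 1.6720
Result: 27.7099 N/mm


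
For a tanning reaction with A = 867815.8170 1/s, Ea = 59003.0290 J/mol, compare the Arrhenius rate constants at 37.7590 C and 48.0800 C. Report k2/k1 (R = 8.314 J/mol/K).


T1 = 37.7590 + 273.15 = 310.9090 K; T2 = 48.0800 + 273.15 = 321.2300 K
k1 = A * exp(-Ea/(R*T1)) = 867815.8170 * exp(-59003.0290/(8.314*310.9090)) = 1.0597e-04 1/s
k2 = A * exp(-Ea/(R*T2)) = 867815.8170 * exp(-59003.0290/(8.314*321.2300)) = 2.2065e-04 1/s
k2/k1 = 2.2065e-04 / 1.0597e-04 = 2.0821


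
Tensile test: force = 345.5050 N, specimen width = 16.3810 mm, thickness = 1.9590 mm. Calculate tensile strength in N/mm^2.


Formula: TS = force / (width * thickness)
Substituting: TS = 345.5050 / (16.3810 * 1.9590)
Result: 10.7666 N/mm^2


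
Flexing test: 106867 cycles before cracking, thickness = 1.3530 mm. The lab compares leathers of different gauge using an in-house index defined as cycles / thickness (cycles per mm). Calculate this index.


Formula: Index = cycles / thickness
Substituting: Index = 106867 / 1.3530
Result: 78985.2180 cycles/mm


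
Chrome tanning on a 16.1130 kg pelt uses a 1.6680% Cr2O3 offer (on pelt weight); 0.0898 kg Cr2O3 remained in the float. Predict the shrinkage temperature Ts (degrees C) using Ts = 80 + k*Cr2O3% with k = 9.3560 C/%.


Offered = pelt * offer_pct / 100 = 16.1130 * 1.6680 / 100 = 0.2688 kg
Uptake = offered - residual = 0.2688 - 0.0898 = 0.1790 kg
Cr2O3% on pelt = uptake / pelt * 100 = 0.1790 / 16.1130 * 100 = 1.1107 %
Ts = 80 + k * Cr2O3% = 80 + 9.3560 * 1.1107 = 90.3916 C


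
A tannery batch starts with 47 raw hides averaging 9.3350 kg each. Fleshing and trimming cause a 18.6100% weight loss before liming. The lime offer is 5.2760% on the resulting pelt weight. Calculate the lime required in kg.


Total_raw = N * avg_wt = 47 * 9.3350 = 438.7450 kg
Substrate = Total_raw * (1 - loss/100) = 438.7450 * (1 - 18.6100/100) = 357.0946 kg
Lime = Substrate * pct / 100 = 357.0946 * 5.2760 / 100 = 18.8403 kg


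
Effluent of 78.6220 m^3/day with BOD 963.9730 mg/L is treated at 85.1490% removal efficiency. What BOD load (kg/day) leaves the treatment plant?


Load_in = volume * conc / 1000 = 78.6220 * 963.9730 / 1000 = 75.7895 kg/day
Removed = Load_in * eff / 100 = 75.7895 * 85.1490 / 100 = 64.5340 kg/day
Load_out = Load_in - Removed = 75.7895 - 64.5340 = 11.2555 kg/day


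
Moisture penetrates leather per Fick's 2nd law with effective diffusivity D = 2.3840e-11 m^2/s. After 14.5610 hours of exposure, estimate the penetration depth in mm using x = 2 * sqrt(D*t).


t = 14.5610 hr * 3600 = 52419.6000 s
D * t = 2.3840e-11 * 52419.6000 = 1.2497e-06
x = 2 * sqrt(D*t) = 2 * sqrt(1.2497e-06) = 0.00223578 m = 2.2358 mm


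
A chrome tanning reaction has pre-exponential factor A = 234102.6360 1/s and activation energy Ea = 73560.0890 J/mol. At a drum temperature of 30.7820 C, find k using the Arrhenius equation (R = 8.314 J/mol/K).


T_K = T_C + 273.15 = 30.7820 + 273.15 = 303.9320 K
exponent = -Ea / (R * T_K) = -73560.0890 / (8.314 * 303.9320) = -29.1109
k = A * exp(exponent) = 234102.6360 * exp(-29.1109) = 5.3296e-08 1/s


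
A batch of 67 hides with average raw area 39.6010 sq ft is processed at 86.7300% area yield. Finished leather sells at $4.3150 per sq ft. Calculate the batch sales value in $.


Raw_total = N * avg_area = 67 * 39.6010 = 2653.2670 sq ft
Finished = Raw_total * yield / 100 = 2653.2670 * 86.7300 / 100 = 2301.1785 sq ft
Value = Finished * price = 2301.1785 * 4.3150 = 9929.5851 $


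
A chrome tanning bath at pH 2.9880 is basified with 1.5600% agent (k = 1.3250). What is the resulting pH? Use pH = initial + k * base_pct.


Formula: pH_final = pH_initial + k * base_pct
Substituting: pH_final = 2.9880 + 1.3250 * 1.5600
Result: 5.0550


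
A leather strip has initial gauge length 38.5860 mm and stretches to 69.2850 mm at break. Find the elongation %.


Formula: Elongation = (Lf - L0) / L0 * 100
Substituting: Elongation = (69.2850 - 38.5860) / 38.5860 * 100
Result: 79.5599 %


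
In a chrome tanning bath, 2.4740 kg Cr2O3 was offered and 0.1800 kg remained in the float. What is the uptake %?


Formula: Uptake = (offered - residual) / offered * 100
Substituting: Uptake = (2.4740 - 0.1800) / 2.4740 * 100
Result: 92.7243 %


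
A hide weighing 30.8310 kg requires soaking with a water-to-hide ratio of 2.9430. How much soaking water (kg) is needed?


Formula: Water = hide_weight * ratio
Substituting: Water = 30.8310 * 2.9430
Result: 90.7356 kg


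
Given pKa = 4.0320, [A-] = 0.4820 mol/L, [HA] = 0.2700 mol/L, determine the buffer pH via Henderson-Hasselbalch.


ratio = [A-] / [HA] = 0.4820 / 0.2700 = 1.7852
log10(ratio) = 0.2517
pH = pKa + log10(ratio) = 4.0320 + 0.2517 = 4.2837


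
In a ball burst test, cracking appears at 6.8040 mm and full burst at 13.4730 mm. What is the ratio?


Formula: Ratio = crack / burst
Substituting: Ratio = 6.8040 / 13.4730
Result: 0.5050


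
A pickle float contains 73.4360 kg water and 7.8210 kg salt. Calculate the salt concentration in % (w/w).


Formula: Conc = salt / (water + salt) * 100
Substituting: Conc = 7.8210 / (73.4360 + 7.8210) * 100
Result: 9.6250 %


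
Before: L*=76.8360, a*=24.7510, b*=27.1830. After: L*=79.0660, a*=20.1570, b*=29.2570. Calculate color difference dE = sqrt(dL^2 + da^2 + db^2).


dL = 2.2300, da = -4.5940, db = 2.0740
dE = sqrt(2.2300^2 + (-4.5940)^2 + 2.0740^2) = 5.5117


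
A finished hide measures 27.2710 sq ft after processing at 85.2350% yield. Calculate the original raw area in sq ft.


Formula: raw = finished * 100 / yield
Substituting: raw = 27.2710 * 100 / 85.2350
Result: 31.9951 sq ft


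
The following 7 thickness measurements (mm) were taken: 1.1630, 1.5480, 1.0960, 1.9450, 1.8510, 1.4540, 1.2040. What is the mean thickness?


Formula: Average = sum / n
Substituting: Average = 10.2610 / 7
Result: 1.4659 mm


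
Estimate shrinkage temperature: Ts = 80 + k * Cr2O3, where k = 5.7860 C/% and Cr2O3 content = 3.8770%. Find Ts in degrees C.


Formula: Ts = 80 + k * Cr2O3
Substituting: Ts = 80 + 5.7860 * 3.8770
Result: 102.4323 C


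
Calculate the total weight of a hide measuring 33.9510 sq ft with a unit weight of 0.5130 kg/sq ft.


Formula: Weight = area * weight_per_sqft
Substituting: Weight = 33.9510 * 0.5130
Result: 17.4169 kg


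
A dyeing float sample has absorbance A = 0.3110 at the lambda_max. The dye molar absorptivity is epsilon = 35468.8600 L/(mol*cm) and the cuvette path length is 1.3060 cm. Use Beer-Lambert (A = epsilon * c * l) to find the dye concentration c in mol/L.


Formula: c = A / (epsilon * l)
Substituting: c = 0.3110 / (35468.8600 * 1.3060)
Result: 6.7138e-06 mol/L


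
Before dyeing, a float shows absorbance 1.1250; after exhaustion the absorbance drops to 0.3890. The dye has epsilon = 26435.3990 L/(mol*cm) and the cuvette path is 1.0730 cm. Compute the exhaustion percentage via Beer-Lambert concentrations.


c_initial = A_i / (epsilon * l) = 1.1250 / (26435.3990 * 1.0730) = 3.9661e-05 mol/L
c_final = A_f / (epsilon * l) = 0.3890 / (26435.3990 * 1.0730) = 1.3714e-05 mol/L
Exhaustion = (c_initial - c_final) / c_initial * 100 = (3.9661e-05 - 1.3714e-05) / 3.9661e-05 * 100 = 65.4222 %


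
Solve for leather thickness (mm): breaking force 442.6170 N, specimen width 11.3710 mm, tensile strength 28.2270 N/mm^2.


Formula: t = F / (TS * w)
Substituting: t = 442.6170 / (28.2270 * 11.3710)
Result: 1.3790 mm


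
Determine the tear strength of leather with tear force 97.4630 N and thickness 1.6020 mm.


Formula: Tear strength = force / thickness
Substituting: Tear strength = 97.4630 / 1.6020
Result: 60.8383 N/mm


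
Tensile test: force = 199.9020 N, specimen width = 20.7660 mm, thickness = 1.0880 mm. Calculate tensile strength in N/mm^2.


Formula: TS = force / (width * thickness)
Substituting: TS = 199.9020 / (20.7660 * 1.0880)
Result: 8.8478 N/mm^2


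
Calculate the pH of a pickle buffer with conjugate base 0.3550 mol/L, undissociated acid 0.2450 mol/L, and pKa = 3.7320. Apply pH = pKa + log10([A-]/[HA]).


ratio = [A-] / [HA] = 0.3550 / 0.2450 = 1.4490
log10(ratio) = 0.1611
pH = pKa + log10(ratio) = 3.7320 + 0.1611 = 3.8931


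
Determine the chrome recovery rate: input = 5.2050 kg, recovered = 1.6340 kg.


Formula: Recovery = recovered / input * 100
Substituting: Recovery = 1.6340 / 5.2050 * 100
Result: 31.3929 %


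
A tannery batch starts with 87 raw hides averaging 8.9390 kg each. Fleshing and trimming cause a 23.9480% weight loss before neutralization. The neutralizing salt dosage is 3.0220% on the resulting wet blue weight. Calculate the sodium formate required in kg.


Total_raw = N * avg_wt = 87 * 8.9390 = 777.6930 kg
Substrate = Total_raw * (1 - loss/100) = 777.6930 * (1 - 23.9480/100) = 591.4511 kg
Neutralizer = Substrate * pct / 100 = 591.4511 * 3.0220 / 100 = 17.8737 kg


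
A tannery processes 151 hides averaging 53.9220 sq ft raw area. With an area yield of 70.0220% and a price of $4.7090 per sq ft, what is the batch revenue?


Raw_total = N * avg_area = 151 * 53.9220 = 8142.2220 sq ft
Finished = Raw_total * yield / 100 = 8142.2220 * 70.0220 / 100 = 5701.3467 sq ft
Value = Finished * price = 5701.3467 * 4.7090 = 26847.6416 $


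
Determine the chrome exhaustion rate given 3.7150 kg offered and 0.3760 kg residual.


Formula: Uptake = (offered - residual) / offered * 100
Substituting: Uptake = (3.7150 - 0.3760) / 3.7150 * 100
Result: 89.8789 %


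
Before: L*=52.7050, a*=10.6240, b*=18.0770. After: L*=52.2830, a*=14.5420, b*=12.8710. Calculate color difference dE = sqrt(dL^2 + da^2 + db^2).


dL = -0.4220, da = 3.9180, db = -5.2060
dE = sqrt((-0.4220)^2 + 3.9180^2 + (-5.2060)^2) = 6.5293


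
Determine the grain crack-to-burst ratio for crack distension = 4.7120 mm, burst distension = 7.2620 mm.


Formula: Ratio = crack / burst
Substituting: Ratio = 4.7120 / 7.2620
Result: 0.6489


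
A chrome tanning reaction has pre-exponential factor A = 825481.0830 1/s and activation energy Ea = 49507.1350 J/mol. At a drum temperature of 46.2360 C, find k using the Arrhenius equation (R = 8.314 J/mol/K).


T_K = T_C + 273.15 = 46.2360 + 273.15 = 319.3860 K
exponent = -Ea / (R * T_K) = -49507.1350 / (8.314 * 319.3860) = -18.6441
k = A * exp(exponent) = 825481.0830 * exp(-18.6441) = 0.00660189 1/s


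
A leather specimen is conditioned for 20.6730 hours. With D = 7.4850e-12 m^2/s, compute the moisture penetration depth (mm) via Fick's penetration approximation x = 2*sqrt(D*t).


t = 20.6730 hr * 3600 = 74422.8000 s
D * t = 7.4850e-12 * 74422.8000 = 5.5705e-07
x = 2 * sqrt(D*t) = 2 * sqrt(5.5705e-07) = 0.00149272 m = 1.4927 mm


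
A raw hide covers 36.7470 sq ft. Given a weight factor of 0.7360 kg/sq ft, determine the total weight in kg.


Formula: Weight = area * weight_per_sqft
Substituting: Weight = 36.7470 * 0.7360
Result: 27.0458 kg


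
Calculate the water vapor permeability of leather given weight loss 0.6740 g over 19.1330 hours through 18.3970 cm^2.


Formula: WVP = loss / (area * time)
Substituting: WVP = 0.6740 / (18.3970 * 19.1330)
Result: 0.00191483 g/(cm^2*hr)


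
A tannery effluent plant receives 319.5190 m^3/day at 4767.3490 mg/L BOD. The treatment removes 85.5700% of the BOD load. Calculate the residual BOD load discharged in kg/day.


Load_in = volume * conc / 1000 = 319.5190 * 4767.3490 / 1000 = 1523.2586 kg/day
Removed = Load_in * eff / 100 = 1523.2586 * 85.5700 / 100 = 1303.4524 kg/day
Load_out = Load_in - Removed = 1523.2586 - 1303.4524 = 219.8062 kg/day


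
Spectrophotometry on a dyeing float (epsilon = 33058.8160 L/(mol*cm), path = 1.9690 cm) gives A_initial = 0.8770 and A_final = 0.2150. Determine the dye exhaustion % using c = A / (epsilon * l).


c_initial = A_i / (epsilon * l) = 0.8770 / (33058.8160 * 1.9690) = 1.3473e-05 mol/L
c_final = A_f / (epsilon * l) = 0.2150 / (33058.8160 * 1.9690) = 3.3030e-06 mol/L
Exhaustion = (c_initial - c_final) / c_initial * 100 = (1.3473e-05 - 3.3030e-06) / 1.3473e-05 * 100 = 75.4846 %


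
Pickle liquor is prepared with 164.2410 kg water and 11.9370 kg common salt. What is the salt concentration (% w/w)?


Formula: Conc = salt / (water + salt) * 100
Substituting: Conc = 11.9370 / (164.2410 + 11.9370) * 100
Result: 6.7755 %


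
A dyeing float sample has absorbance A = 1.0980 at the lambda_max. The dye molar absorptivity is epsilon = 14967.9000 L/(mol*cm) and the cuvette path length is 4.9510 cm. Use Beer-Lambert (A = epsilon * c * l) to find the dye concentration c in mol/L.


Formula: c = A / (epsilon * l)
Substituting: c = 1.0980 / (14967.9000 * 4.9510)
Result: 1.4817e-05 mol/L


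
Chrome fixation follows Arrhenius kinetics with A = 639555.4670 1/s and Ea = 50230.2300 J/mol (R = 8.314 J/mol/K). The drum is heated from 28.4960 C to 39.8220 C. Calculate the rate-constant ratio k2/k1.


T1 = 28.4960 + 273.15 = 301.6460 K; T2 = 39.8220 + 273.15 = 312.9720 K
k1 = A * exp(-Ea/(R*T1)) = 639555.4670 * exp(-50230.2300/(8.314*301.6460)) = 0.00128064 1/s
k2 = A * exp(-Ea/(R*T2)) = 639555.4670 * exp(-50230.2300/(8.314*312.9720)) = 0.0026437 1/s
k2/k1 = 0.0026437 / 0.00128064 = 2.0644


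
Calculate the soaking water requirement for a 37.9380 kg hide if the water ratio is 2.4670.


Formula: Water = hide_weight * ratio
Substituting: Water = 37.9380 * 2.4670
Result: 93.5930 kg


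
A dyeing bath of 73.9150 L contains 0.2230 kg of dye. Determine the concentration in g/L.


Formula: Conc = dye_mass(kg) / volume(L) * 1000
Substituting: Conc = 0.2230 / 73.9150 * 1000
Result: 3.0170 g/L


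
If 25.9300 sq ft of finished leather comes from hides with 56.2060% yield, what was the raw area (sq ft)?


Formula: raw = finished * 100 / yield
Substituting: raw = 25.9300 * 100 / 56.2060
Result: 46.1339 sq ft


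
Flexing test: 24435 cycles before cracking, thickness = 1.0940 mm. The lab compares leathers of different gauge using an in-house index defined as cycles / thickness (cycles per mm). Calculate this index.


Formula: Index = cycles / thickness
Substituting: Index = 24435 / 1.0940
Result: 22335.4662 cycles/mm


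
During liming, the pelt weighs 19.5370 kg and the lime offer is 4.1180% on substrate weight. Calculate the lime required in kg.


Formula: Lime = substrate * pct / 100
Substituting: Lime = 19.5370 * 4.1180 / 100
Result: 0.8045 kg


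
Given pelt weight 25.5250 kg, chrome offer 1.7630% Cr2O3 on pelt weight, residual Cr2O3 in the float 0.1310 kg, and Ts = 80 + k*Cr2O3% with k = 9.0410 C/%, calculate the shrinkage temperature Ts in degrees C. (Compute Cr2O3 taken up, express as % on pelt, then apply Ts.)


Offered = pelt * offer_pct / 100 = 25.5250 * 1.7630 / 100 = 0.4500 kg
Uptake = offered - residual = 0.4500 - 0.1310 = 0.3190 kg
Cr2O3% on pelt = uptake / pelt * 100 = 0.3190 / 25.5250 * 100 = 1.2498 %
Ts = 80 + k * Cr2O3% = 80 + 9.0410 * 1.2498 = 91.2992 C


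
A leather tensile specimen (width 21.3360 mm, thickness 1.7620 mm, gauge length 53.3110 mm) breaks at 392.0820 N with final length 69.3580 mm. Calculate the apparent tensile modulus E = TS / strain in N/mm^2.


TS = F / (w * t) = 392.0820 / (21.3360 * 1.7620) = 10.4294 N/mm^2
strain = (Lf - L0) / L0 = (69.3580 - 53.3110) / 53.3110 = 0.3010
E = TS / strain = 10.4294 / 0.3010 = 34.6482 N/mm^2


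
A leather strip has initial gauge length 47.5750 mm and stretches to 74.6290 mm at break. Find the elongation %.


Formula: Elongation = (Lf - L0) / L0 * 100
Substituting: Elongation = (74.6290 - 47.5750) / 47.5750 * 100
Result: 56.8660 %


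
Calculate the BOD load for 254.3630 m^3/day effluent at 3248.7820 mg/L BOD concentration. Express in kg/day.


Formula: BOD_load = volume * conc / 1000
Substituting: BOD_load = 254.3630 * 3248.7820 / 1000
Result: 826.3699 kg/day


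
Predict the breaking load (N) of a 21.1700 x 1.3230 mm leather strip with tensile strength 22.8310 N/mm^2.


Formula: F = TS * w * t
Substituting: F = 22.8310 * 21.1700 * 1.3230
Result: 639.4486 N


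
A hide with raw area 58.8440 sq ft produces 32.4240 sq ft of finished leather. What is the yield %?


Formula: Yield = finished / raw * 100
Substituting: Yield = 32.4240 / 58.8440 * 100
Result: 55.1016 %


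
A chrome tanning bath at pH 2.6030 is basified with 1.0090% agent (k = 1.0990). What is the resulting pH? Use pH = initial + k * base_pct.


Formula: pH_final = pH_initial + k * base_pct
Substituting: pH_final = 2.6030 + 1.0990 * 1.0090
Result: 3.7119


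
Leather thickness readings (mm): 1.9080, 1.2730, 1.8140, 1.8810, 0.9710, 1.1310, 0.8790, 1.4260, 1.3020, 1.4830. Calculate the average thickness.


Formula: Average = sum / n
Substituting: Average = 14.0680 / 10
Result: 1.4068 mm


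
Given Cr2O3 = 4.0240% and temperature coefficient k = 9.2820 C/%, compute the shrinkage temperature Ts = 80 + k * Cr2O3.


Formula: Ts = 80 + k * Cr2O3
Substituting: Ts = 80 + 9.2820 * 4.0240
Result: 117.3508 C


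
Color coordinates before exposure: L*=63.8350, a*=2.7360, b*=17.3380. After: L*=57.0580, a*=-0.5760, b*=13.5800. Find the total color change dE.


dL = -6.7770, da = -3.3120, db = -3.7580
dE = sqrt((-6.7770)^2 + (-3.3120)^2 + (-3.7580)^2) = 8.4273


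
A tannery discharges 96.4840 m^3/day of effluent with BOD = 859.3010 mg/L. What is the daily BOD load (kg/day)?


Formula: BOD_load = volume * conc / 1000
Substituting: BOD_load = 96.4840 * 859.3010 / 1000
Result: 82.9088 kg/day


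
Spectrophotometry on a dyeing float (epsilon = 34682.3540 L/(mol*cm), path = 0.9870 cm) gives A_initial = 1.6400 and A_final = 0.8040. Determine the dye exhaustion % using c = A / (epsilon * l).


c_initial = A_i / (epsilon * l) = 1.6400 / (34682.3540 * 0.9870) = 4.7909e-05 mol/L
c_final = A_f / (epsilon * l) = 0.8040 / (34682.3540 * 0.9870) = 2.3487e-05 mol/L
Exhaustion = (c_initial - c_final) / c_initial * 100 = (4.7909e-05 - 2.3487e-05) / 4.7909e-05 * 100 = 50.9756 %


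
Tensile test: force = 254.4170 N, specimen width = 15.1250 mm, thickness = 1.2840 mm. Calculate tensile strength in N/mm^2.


Formula: TS = force / (width * thickness)
Substituting: TS = 254.4170 / (15.1250 * 1.2840)
Result: 13.1004 N/mm^2


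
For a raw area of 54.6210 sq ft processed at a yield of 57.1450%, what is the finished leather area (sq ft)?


Formula: finished = raw * yield / 100
Substituting: finished = 54.6210 * 57.1450 / 100
Result: 31.2132 sq ft


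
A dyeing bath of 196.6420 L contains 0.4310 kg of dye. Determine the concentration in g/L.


Formula: Conc = dye_mass(kg) / volume(L) * 1000
Substituting: Conc = 0.4310 / 196.6420 * 1000
Result: 2.1918 g/L


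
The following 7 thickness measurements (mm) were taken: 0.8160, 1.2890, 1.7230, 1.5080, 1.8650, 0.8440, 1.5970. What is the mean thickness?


Formula: Average = sum / n
Substituting: Average = 9.6420 / 7
Result: 1.3774 mm


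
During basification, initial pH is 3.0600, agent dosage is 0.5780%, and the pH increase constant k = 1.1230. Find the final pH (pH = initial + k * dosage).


Formula: pH_final = pH_initial + k * base_pct
Substituting: pH_final = 3.0600 + 1.1230 * 0.5780
Result: 3.7091


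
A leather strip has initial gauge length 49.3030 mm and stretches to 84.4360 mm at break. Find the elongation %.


Formula: Elongation = (Lf - L0) / L0 * 100
Substituting: Elongation = (84.4360 - 49.3030) / 49.3030 * 100
Result: 71.2594 %


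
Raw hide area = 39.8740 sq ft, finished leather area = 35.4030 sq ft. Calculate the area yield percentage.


Formula: Yield = finished / raw * 100
Substituting: Yield = 35.4030 / 39.8740 * 100
Result: 88.7872 %


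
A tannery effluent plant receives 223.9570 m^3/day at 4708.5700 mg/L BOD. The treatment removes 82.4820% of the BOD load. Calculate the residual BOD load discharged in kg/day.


Load_in = volume * conc / 1000 = 223.9570 * 4708.5700 / 1000 = 1054.5172 kg/day
Removed = Load_in * eff / 100 = 1054.5172 * 82.4820 / 100 = 869.7869 kg/day
Load_out = Load_in - Removed = 1054.5172 - 869.7869 = 184.7303 kg/day


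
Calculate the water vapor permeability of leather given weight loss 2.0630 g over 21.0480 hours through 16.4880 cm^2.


Formula: WVP = loss / (area * time)
Substituting: WVP = 2.0630 / (16.4880 * 21.0480)
Result: 0.00594457 g/(cm^2*hr)


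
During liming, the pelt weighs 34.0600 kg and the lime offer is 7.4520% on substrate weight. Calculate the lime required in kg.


Formula: Lime = substrate * pct / 100
Substituting: Lime = 34.0600 * 7.4520 / 100
Result: 2.5382 kg


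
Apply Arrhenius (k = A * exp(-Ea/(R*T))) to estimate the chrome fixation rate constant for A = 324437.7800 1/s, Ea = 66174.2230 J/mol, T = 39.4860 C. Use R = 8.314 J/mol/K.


T_K = T_C + 273.15 = 39.4860 + 273.15 = 312.6360 K
exponent = -Ea / (R * T_K) = -66174.2230 / (8.314 * 312.6360) = -25.4589
k = A * exp(exponent) = 324437.7800 * exp(-25.4589) = 2.8475e-06 1/s


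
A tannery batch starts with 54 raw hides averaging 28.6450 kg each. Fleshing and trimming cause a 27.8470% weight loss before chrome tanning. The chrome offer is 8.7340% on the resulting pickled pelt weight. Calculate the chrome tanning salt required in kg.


Total_raw = N * avg_wt = 54 * 28.6450 = 1546.8300 kg
Substrate = Total_raw * (1 - loss/100) = 1546.8300 * (1 - 27.8470/100) = 1116.0842 kg
Chrome = Substrate * pct / 100 = 1116.0842 * 8.7340 / 100 = 97.4788 kg


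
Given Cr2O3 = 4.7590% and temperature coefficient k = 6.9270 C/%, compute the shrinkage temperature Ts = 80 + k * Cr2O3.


Formula: Ts = 80 + k * Cr2O3
Substituting: Ts = 80 + 6.9270 * 4.7590
Result: 112.9656 C


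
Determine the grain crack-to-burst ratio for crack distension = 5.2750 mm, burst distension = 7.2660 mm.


Formula: Ratio = crack / burst
Substituting: Ratio = 5.2750 / 7.2660
Result: 0.7260


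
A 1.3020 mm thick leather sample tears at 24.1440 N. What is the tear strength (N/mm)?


Formula: Tear strength = force / thickness
Substituting: Tear strength = 24.1440 / 1.3020
Result: 18.5438 N/mm


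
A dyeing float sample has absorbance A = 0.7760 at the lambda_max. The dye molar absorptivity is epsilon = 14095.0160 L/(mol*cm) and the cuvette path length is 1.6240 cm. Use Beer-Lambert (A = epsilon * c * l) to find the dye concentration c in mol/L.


Formula: c = A / (epsilon * l)
Substituting: c = 0.7760 / (14095.0160 * 1.6240)
Result: 3.3901e-05 mol/L


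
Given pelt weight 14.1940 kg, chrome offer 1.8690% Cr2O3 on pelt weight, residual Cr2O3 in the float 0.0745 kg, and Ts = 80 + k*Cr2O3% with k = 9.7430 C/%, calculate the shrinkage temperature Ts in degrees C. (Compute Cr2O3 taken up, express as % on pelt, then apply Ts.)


Offered = pelt * offer_pct / 100 = 14.1940 * 1.8690 / 100 = 0.2653 kg
Uptake = offered - residual = 0.2653 - 0.0745 = 0.1908 kg
Cr2O3% on pelt = uptake / pelt * 100 = 0.1908 / 14.1940 * 100 = 1.3441 %
Ts = 80 + k * Cr2O3% = 80 + 9.7430 * 1.3441 = 93.0959 C


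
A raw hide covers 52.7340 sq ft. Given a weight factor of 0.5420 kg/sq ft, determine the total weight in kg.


Formula: Weight = area * weight_per_sqft
Substituting: Weight = 52.7340 * 0.5420
Result: 28.5818 kg


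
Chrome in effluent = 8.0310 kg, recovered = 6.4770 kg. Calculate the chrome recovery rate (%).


Formula: Recovery = recovered / input * 100
Substituting: Recovery = 6.4770 / 8.0310 * 100
Result: 80.6500 %


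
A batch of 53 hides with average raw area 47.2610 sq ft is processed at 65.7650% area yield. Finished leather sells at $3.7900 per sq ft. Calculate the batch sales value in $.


Raw_total = N * avg_area = 53 * 47.2610 = 2504.8330 sq ft
Finished = Raw_total * yield / 100 = 2504.8330 * 65.7650 / 100 = 1647.3034 sq ft
Value = Finished * price = 1647.3034 * 3.7900 = 6243.2800 $
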